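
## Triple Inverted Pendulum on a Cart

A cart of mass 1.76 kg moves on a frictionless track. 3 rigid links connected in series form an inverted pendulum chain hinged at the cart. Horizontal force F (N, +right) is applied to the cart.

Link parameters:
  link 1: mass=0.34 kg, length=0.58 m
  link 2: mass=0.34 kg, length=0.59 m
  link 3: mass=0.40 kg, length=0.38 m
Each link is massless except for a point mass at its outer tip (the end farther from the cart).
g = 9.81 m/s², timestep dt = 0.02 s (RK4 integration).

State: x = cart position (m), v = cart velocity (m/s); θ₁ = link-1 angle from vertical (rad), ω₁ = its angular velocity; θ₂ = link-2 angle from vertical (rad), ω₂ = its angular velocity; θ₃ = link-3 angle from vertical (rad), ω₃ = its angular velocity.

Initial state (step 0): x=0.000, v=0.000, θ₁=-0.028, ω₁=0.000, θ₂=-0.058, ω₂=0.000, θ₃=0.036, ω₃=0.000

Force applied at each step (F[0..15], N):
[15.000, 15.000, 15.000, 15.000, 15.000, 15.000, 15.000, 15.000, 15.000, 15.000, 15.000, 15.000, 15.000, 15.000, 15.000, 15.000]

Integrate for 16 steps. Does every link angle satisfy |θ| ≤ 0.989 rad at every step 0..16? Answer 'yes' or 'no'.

Answer: yes

Derivation:
apply F[0]=+15.000 → step 1: x=0.002, v=0.174, θ₁=-0.031, ω₁=-0.289, θ₂=-0.059, ω₂=-0.065, θ₃=0.037, ω₃=0.102
apply F[1]=+15.000 → step 2: x=0.007, v=0.348, θ₁=-0.040, ω₁=-0.584, θ₂=-0.061, ω₂=-0.126, θ₃=0.040, ω₃=0.205
apply F[2]=+15.000 → step 3: x=0.016, v=0.524, θ₁=-0.054, ω₁=-0.891, θ₂=-0.064, ω₂=-0.178, θ₃=0.045, ω₃=0.312
apply F[3]=+15.000 → step 4: x=0.028, v=0.701, θ₁=-0.075, ω₁=-1.217, θ₂=-0.068, ω₂=-0.217, θ₃=0.053, ω₃=0.422
apply F[4]=+15.000 → step 5: x=0.044, v=0.880, θ₁=-0.103, ω₁=-1.565, θ₂=-0.072, ω₂=-0.239, θ₃=0.062, ω₃=0.532
apply F[5]=+15.000 → step 6: x=0.063, v=1.060, θ₁=-0.138, ω₁=-1.936, θ₂=-0.077, ω₂=-0.244, θ₃=0.074, ω₃=0.639
apply F[6]=+15.000 → step 7: x=0.086, v=1.241, θ₁=-0.181, ω₁=-2.328, θ₂=-0.082, ω₂=-0.231, θ₃=0.088, ω₃=0.734
apply F[7]=+15.000 → step 8: x=0.113, v=1.420, θ₁=-0.231, ω₁=-2.732, θ₂=-0.086, ω₂=-0.207, θ₃=0.103, ω₃=0.808
apply F[8]=+15.000 → step 9: x=0.143, v=1.597, θ₁=-0.290, ω₁=-3.136, θ₂=-0.090, ω₂=-0.186, θ₃=0.120, ω₃=0.849
apply F[9]=+15.000 → step 10: x=0.177, v=1.767, θ₁=-0.357, ω₁=-3.521, θ₂=-0.094, ω₂=-0.184, θ₃=0.137, ω₃=0.849
apply F[10]=+15.000 → step 11: x=0.214, v=1.930, θ₁=-0.431, ω₁=-3.873, θ₂=-0.098, ω₂=-0.222, θ₃=0.153, ω₃=0.804
apply F[11]=+15.000 → step 12: x=0.254, v=2.082, θ₁=-0.511, ω₁=-4.181, θ₂=-0.103, ω₂=-0.317, θ₃=0.169, ω₃=0.717
apply F[12]=+15.000 → step 13: x=0.297, v=2.225, θ₁=-0.598, ω₁=-4.443, θ₂=-0.111, ω₂=-0.477, θ₃=0.182, ω₃=0.594
apply F[13]=+15.000 → step 14: x=0.343, v=2.357, θ₁=-0.689, ω₁=-4.662, θ₂=-0.123, ω₂=-0.706, θ₃=0.192, ω₃=0.443
apply F[14]=+15.000 → step 15: x=0.391, v=2.480, θ₁=-0.784, ω₁=-4.844, θ₂=-0.140, ω₂=-1.004, θ₃=0.199, ω₃=0.269
apply F[15]=+15.000 → step 16: x=0.442, v=2.593, θ₁=-0.882, ω₁=-4.993, θ₂=-0.163, ω₂=-1.367, θ₃=0.203, ω₃=0.075
Max |angle| over trajectory = 0.882 rad; bound = 0.989 → within bound.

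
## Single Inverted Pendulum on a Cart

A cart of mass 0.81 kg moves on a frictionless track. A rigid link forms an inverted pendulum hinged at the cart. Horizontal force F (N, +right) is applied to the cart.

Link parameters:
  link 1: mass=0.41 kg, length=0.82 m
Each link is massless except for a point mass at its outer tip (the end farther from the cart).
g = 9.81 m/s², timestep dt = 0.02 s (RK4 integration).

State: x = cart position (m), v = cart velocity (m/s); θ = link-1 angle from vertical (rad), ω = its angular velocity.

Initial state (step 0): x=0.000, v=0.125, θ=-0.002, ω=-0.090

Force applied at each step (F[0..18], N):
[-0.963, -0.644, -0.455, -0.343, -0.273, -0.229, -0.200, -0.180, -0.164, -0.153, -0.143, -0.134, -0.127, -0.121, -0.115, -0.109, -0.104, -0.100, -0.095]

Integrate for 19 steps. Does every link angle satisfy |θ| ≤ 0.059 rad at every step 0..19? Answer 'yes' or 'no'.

apply F[0]=-0.963 → step 1: x=0.002, v=0.102, θ=-0.004, ω=-0.062
apply F[1]=-0.644 → step 2: x=0.004, v=0.086, θ=-0.005, ω=-0.044
apply F[2]=-0.455 → step 3: x=0.006, v=0.075, θ=-0.005, ω=-0.032
apply F[3]=-0.343 → step 4: x=0.007, v=0.067, θ=-0.006, ω=-0.024
apply F[4]=-0.273 → step 5: x=0.008, v=0.061, θ=-0.006, ω=-0.018
apply F[5]=-0.229 → step 6: x=0.010, v=0.056, θ=-0.007, ω=-0.013
apply F[6]=-0.200 → step 7: x=0.011, v=0.052, θ=-0.007, ω=-0.010
apply F[7]=-0.180 → step 8: x=0.012, v=0.048, θ=-0.007, ω=-0.007
apply F[8]=-0.164 → step 9: x=0.013, v=0.045, θ=-0.007, ω=-0.004
apply F[9]=-0.153 → step 10: x=0.014, v=0.042, θ=-0.007, ω=-0.002
apply F[10]=-0.143 → step 11: x=0.014, v=0.039, θ=-0.007, ω=-0.001
apply F[11]=-0.134 → step 12: x=0.015, v=0.036, θ=-0.007, ω=0.001
apply F[12]=-0.127 → step 13: x=0.016, v=0.034, θ=-0.007, ω=0.002
apply F[13]=-0.121 → step 14: x=0.016, v=0.032, θ=-0.007, ω=0.003
apply F[14]=-0.115 → step 15: x=0.017, v=0.030, θ=-0.007, ω=0.004
apply F[15]=-0.109 → step 16: x=0.018, v=0.028, θ=-0.007, ω=0.005
apply F[16]=-0.104 → step 17: x=0.018, v=0.026, θ=-0.007, ω=0.005
apply F[17]=-0.100 → step 18: x=0.019, v=0.024, θ=-0.007, ω=0.006
apply F[18]=-0.095 → step 19: x=0.019, v=0.022, θ=-0.007, ω=0.006
Max |angle| over trajectory = 0.007 rad; bound = 0.059 → within bound.

Answer: yes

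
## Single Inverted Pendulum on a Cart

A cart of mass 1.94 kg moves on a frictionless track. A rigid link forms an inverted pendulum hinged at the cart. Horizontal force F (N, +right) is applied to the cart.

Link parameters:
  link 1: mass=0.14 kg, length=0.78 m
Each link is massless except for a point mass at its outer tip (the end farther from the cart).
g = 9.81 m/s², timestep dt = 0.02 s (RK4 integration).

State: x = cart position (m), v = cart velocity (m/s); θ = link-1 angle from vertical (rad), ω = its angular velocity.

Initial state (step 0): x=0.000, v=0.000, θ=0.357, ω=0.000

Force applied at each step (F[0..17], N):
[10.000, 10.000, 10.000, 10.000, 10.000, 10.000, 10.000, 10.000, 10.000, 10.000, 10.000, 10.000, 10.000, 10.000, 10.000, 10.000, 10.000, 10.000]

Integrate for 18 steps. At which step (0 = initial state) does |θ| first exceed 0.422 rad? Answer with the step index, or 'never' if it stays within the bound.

Answer: never

Derivation:
apply F[0]=+10.000 → step 1: x=0.001, v=0.098, θ=0.357, ω=-0.029
apply F[1]=+10.000 → step 2: x=0.004, v=0.195, θ=0.356, ω=-0.059
apply F[2]=+10.000 → step 3: x=0.009, v=0.293, θ=0.354, ω=-0.089
apply F[3]=+10.000 → step 4: x=0.016, v=0.390, θ=0.352, ω=-0.119
apply F[4]=+10.000 → step 5: x=0.024, v=0.488, θ=0.350, ω=-0.150
apply F[5]=+10.000 → step 6: x=0.035, v=0.586, θ=0.346, ω=-0.182
apply F[6]=+10.000 → step 7: x=0.048, v=0.684, θ=0.342, ω=-0.215
apply F[7]=+10.000 → step 8: x=0.062, v=0.782, θ=0.338, ω=-0.250
apply F[8]=+10.000 → step 9: x=0.079, v=0.880, θ=0.332, ω=-0.286
apply F[9]=+10.000 → step 10: x=0.098, v=0.978, θ=0.326, ω=-0.323
apply F[10]=+10.000 → step 11: x=0.118, v=1.076, θ=0.319, ω=-0.363
apply F[11]=+10.000 → step 12: x=0.141, v=1.174, θ=0.312, ω=-0.405
apply F[12]=+10.000 → step 13: x=0.165, v=1.272, θ=0.303, ω=-0.449
apply F[13]=+10.000 → step 14: x=0.192, v=1.371, θ=0.294, ω=-0.496
apply F[14]=+10.000 → step 15: x=0.220, v=1.470, θ=0.283, ω=-0.545
apply F[15]=+10.000 → step 16: x=0.250, v=1.569, θ=0.272, ω=-0.598
apply F[16]=+10.000 → step 17: x=0.283, v=1.668, θ=0.259, ω=-0.655
apply F[17]=+10.000 → step 18: x=0.317, v=1.767, θ=0.246, ω=-0.716
max |θ| = 0.357 ≤ 0.422 over all 19 states.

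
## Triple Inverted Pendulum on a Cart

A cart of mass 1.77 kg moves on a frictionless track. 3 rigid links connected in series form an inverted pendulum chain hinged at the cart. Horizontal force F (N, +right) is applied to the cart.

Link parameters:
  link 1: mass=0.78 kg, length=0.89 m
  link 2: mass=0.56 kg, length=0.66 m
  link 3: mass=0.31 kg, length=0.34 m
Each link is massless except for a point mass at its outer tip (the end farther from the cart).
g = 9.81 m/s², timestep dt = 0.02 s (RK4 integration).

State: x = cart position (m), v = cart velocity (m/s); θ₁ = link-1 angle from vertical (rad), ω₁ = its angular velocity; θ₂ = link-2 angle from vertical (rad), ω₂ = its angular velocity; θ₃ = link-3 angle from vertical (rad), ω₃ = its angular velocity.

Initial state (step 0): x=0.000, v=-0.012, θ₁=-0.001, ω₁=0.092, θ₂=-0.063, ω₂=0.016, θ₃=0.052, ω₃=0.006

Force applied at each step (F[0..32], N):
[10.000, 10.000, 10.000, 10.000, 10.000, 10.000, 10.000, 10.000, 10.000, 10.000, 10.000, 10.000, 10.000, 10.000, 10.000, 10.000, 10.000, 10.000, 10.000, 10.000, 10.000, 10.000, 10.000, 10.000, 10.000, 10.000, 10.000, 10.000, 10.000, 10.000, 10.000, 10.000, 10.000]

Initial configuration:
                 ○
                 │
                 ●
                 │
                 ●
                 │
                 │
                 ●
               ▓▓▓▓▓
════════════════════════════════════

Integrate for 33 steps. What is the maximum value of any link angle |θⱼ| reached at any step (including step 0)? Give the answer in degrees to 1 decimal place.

Answer: 90.0°

Derivation:
apply F[0]=+10.000 → step 1: x=0.001, v=0.101, θ₁=-0.000, ω₁=-0.020, θ₂=-0.063, ω₂=-0.042, θ₃=0.053, ω₃=0.108
apply F[1]=+10.000 → step 2: x=0.004, v=0.214, θ₁=-0.002, ω₁=-0.132, θ₂=-0.065, ω₂=-0.100, θ₃=0.056, ω₃=0.212
apply F[2]=+10.000 → step 3: x=0.009, v=0.328, θ₁=-0.006, ω₁=-0.246, θ₂=-0.067, ω₂=-0.158, θ₃=0.062, ω₃=0.321
apply F[3]=+10.000 → step 4: x=0.017, v=0.442, θ₁=-0.012, ω₁=-0.362, θ₂=-0.071, ω₂=-0.216, θ₃=0.069, ω₃=0.437
apply F[4]=+10.000 → step 5: x=0.027, v=0.558, θ₁=-0.020, ω₁=-0.482, θ₂=-0.076, ω₂=-0.274, θ₃=0.079, ω₃=0.562
apply F[5]=+10.000 → step 6: x=0.039, v=0.675, θ₁=-0.031, ω₁=-0.607, θ₂=-0.082, ω₂=-0.330, θ₃=0.092, ω₃=0.698
apply F[6]=+10.000 → step 7: x=0.054, v=0.795, θ₁=-0.044, ω₁=-0.738, θ₂=-0.089, ω₂=-0.384, θ₃=0.107, ω₃=0.846
apply F[7]=+10.000 → step 8: x=0.071, v=0.916, θ₁=-0.061, ω₁=-0.877, θ₂=-0.097, ω₂=-0.435, θ₃=0.126, ω₃=1.007
apply F[8]=+10.000 → step 9: x=0.091, v=1.040, θ₁=-0.080, ω₁=-1.025, θ₂=-0.106, ω₂=-0.481, θ₃=0.148, ω₃=1.179
apply F[9]=+10.000 → step 10: x=0.113, v=1.166, θ₁=-0.102, ω₁=-1.182, θ₂=-0.116, ω₂=-0.523, θ₃=0.173, ω₃=1.362
apply F[10]=+10.000 → step 11: x=0.138, v=1.294, θ₁=-0.127, ω₁=-1.349, θ₂=-0.127, ω₂=-0.557, θ₃=0.202, ω₃=1.551
apply F[11]=+10.000 → step 12: x=0.165, v=1.424, θ₁=-0.156, ω₁=-1.525, θ₂=-0.139, ω₂=-0.583, θ₃=0.235, ω₃=1.740
apply F[12]=+10.000 → step 13: x=0.194, v=1.555, θ₁=-0.188, ω₁=-1.711, θ₂=-0.151, ω₂=-0.599, θ₃=0.272, ω₃=1.923
apply F[13]=+10.000 → step 14: x=0.227, v=1.686, θ₁=-0.224, ω₁=-1.906, θ₂=-0.163, ω₂=-0.606, θ₃=0.312, ω₃=2.090
apply F[14]=+10.000 → step 15: x=0.262, v=1.816, θ₁=-0.264, ω₁=-2.106, θ₂=-0.175, ω₂=-0.602, θ₃=0.355, ω₃=2.230
apply F[15]=+10.000 → step 16: x=0.299, v=1.943, θ₁=-0.308, ω₁=-2.311, θ₂=-0.187, ω₂=-0.590, θ₃=0.401, ω₃=2.333
apply F[16]=+10.000 → step 17: x=0.340, v=2.065, θ₁=-0.357, ω₁=-2.516, θ₂=-0.198, ω₂=-0.573, θ₃=0.448, ω₃=2.389
apply F[17]=+10.000 → step 18: x=0.382, v=2.181, θ₁=-0.409, ω₁=-2.720, θ₂=-0.210, ω₂=-0.556, θ₃=0.496, ω₃=2.392
apply F[18]=+10.000 → step 19: x=0.427, v=2.289, θ₁=-0.465, ω₁=-2.918, θ₂=-0.221, ω₂=-0.544, θ₃=0.543, ω₃=2.338
apply F[19]=+10.000 → step 20: x=0.474, v=2.386, θ₁=-0.526, ω₁=-3.107, θ₂=-0.231, ω₂=-0.546, θ₃=0.589, ω₃=2.225
apply F[20]=+10.000 → step 21: x=0.522, v=2.473, θ₁=-0.590, ω₁=-3.287, θ₂=-0.243, ω₂=-0.567, θ₃=0.632, ω₃=2.057
apply F[21]=+10.000 → step 22: x=0.572, v=2.547, θ₁=-0.657, ω₁=-3.456, θ₂=-0.254, ω₂=-0.614, θ₃=0.671, ω₃=1.839
apply F[22]=+10.000 → step 23: x=0.624, v=2.609, θ₁=-0.728, ω₁=-3.613, θ₂=-0.267, ω₂=-0.693, θ₃=0.705, ω₃=1.577
apply F[23]=+10.000 → step 24: x=0.677, v=2.657, θ₁=-0.802, ω₁=-3.759, θ₂=-0.282, ω₂=-0.808, θ₃=0.734, ω₃=1.277
apply F[24]=+10.000 → step 25: x=0.730, v=2.693, θ₁=-0.878, ω₁=-3.894, θ₂=-0.300, ω₂=-0.960, θ₃=0.756, ω₃=0.944
apply F[25]=+10.000 → step 26: x=0.784, v=2.715, θ₁=-0.957, ω₁=-4.020, θ₂=-0.321, ω₂=-1.151, θ₃=0.771, ω₃=0.584
apply F[26]=+10.000 → step 27: x=0.839, v=2.724, θ₁=-1.039, ω₁=-4.138, θ₂=-0.346, ω₂=-1.381, θ₃=0.779, ω₃=0.197
apply F[27]=+10.000 → step 28: x=0.893, v=2.720, θ₁=-1.123, ω₁=-4.248, θ₂=-0.376, ω₂=-1.649, θ₃=0.779, ω₃=-0.217
apply F[28]=+10.000 → step 29: x=0.947, v=2.704, θ₁=-1.209, ω₁=-4.351, θ₂=-0.412, ω₂=-1.956, θ₃=0.770, ω₃=-0.661
apply F[29]=+10.000 → step 30: x=1.001, v=2.674, θ₁=-1.297, ω₁=-4.446, θ₂=-0.455, ω₂=-2.298, θ₃=0.752, ω₃=-1.141
apply F[30]=+10.000 → step 31: x=1.054, v=2.632, θ₁=-1.386, ω₁=-4.534, θ₂=-0.505, ω₂=-2.674, θ₃=0.724, ω₃=-1.666
apply F[31]=+10.000 → step 32: x=1.106, v=2.577, θ₁=-1.478, ω₁=-4.611, θ₂=-0.562, ω₂=-3.082, θ₃=0.685, ω₃=-2.247
apply F[32]=+10.000 → step 33: x=1.157, v=2.510, θ₁=-1.571, ω₁=-4.677, θ₂=-0.628, ω₂=-3.518, θ₃=0.634, ω₃=-2.900
Max |angle| over trajectory = 1.571 rad = 90.0°.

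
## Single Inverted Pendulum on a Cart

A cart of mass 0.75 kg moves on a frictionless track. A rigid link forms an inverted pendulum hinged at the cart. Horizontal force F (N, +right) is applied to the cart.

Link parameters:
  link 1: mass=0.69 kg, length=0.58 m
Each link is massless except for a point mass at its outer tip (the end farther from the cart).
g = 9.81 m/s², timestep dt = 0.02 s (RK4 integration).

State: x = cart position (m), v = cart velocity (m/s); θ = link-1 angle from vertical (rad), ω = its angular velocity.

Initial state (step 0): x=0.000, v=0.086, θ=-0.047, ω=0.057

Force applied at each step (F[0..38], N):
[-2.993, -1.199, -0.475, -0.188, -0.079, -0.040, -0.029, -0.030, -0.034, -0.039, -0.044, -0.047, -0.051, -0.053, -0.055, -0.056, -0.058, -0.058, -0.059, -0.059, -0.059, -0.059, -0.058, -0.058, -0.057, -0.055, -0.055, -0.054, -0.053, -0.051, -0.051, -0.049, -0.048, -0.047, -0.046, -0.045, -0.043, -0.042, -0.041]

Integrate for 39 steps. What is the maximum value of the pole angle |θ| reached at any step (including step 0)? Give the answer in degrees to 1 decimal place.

Answer: 2.7°

Derivation:
apply F[0]=-2.993 → step 1: x=0.001, v=0.015, θ=-0.045, ω=0.164
apply F[1]=-1.199 → step 2: x=0.001, v=-0.010, θ=-0.041, ω=0.191
apply F[2]=-0.475 → step 3: x=0.001, v=-0.015, θ=-0.037, ω=0.188
apply F[3]=-0.188 → step 4: x=0.001, v=-0.014, θ=-0.034, ω=0.173
apply F[4]=-0.079 → step 5: x=0.000, v=-0.010, θ=-0.031, ω=0.156
apply F[5]=-0.040 → step 6: x=0.000, v=-0.006, θ=-0.028, ω=0.139
apply F[6]=-0.029 → step 7: x=0.000, v=-0.002, θ=-0.025, ω=0.123
apply F[7]=-0.030 → step 8: x=0.000, v=0.002, θ=-0.023, ω=0.109
apply F[8]=-0.034 → step 9: x=0.000, v=0.005, θ=-0.021, ω=0.097
apply F[9]=-0.039 → step 10: x=0.000, v=0.007, θ=-0.019, ω=0.086
apply F[10]=-0.044 → step 11: x=0.000, v=0.009, θ=-0.017, ω=0.076
apply F[11]=-0.047 → step 12: x=0.001, v=0.011, θ=-0.016, ω=0.068
apply F[12]=-0.051 → step 13: x=0.001, v=0.012, θ=-0.014, ω=0.060
apply F[13]=-0.053 → step 14: x=0.001, v=0.013, θ=-0.013, ω=0.054
apply F[14]=-0.055 → step 15: x=0.001, v=0.014, θ=-0.012, ω=0.048
apply F[15]=-0.056 → step 16: x=0.002, v=0.015, θ=-0.011, ω=0.043
apply F[16]=-0.058 → step 17: x=0.002, v=0.015, θ=-0.011, ω=0.038
apply F[17]=-0.058 → step 18: x=0.002, v=0.015, θ=-0.010, ω=0.035
apply F[18]=-0.059 → step 19: x=0.003, v=0.016, θ=-0.009, ω=0.031
apply F[19]=-0.059 → step 20: x=0.003, v=0.016, θ=-0.009, ω=0.028
apply F[20]=-0.059 → step 21: x=0.003, v=0.016, θ=-0.008, ω=0.025
apply F[21]=-0.059 → step 22: x=0.003, v=0.015, θ=-0.008, ω=0.023
apply F[22]=-0.058 → step 23: x=0.004, v=0.015, θ=-0.007, ω=0.021
apply F[23]=-0.058 → step 24: x=0.004, v=0.015, θ=-0.007, ω=0.019
apply F[24]=-0.057 → step 25: x=0.004, v=0.015, θ=-0.006, ω=0.017
apply F[25]=-0.055 → step 26: x=0.005, v=0.014, θ=-0.006, ω=0.016
apply F[26]=-0.055 → step 27: x=0.005, v=0.014, θ=-0.006, ω=0.015
apply F[27]=-0.054 → step 28: x=0.005, v=0.013, θ=-0.005, ω=0.013
apply F[28]=-0.053 → step 29: x=0.005, v=0.013, θ=-0.005, ω=0.012
apply F[29]=-0.051 → step 30: x=0.006, v=0.012, θ=-0.005, ω=0.012
apply F[30]=-0.051 → step 31: x=0.006, v=0.012, θ=-0.005, ω=0.011
apply F[31]=-0.049 → step 32: x=0.006, v=0.011, θ=-0.005, ω=0.010
apply F[32]=-0.048 → step 33: x=0.006, v=0.011, θ=-0.004, ω=0.009
apply F[33]=-0.047 → step 34: x=0.007, v=0.011, θ=-0.004, ω=0.009
apply F[34]=-0.046 → step 35: x=0.007, v=0.010, θ=-0.004, ω=0.008
apply F[35]=-0.045 → step 36: x=0.007, v=0.010, θ=-0.004, ω=0.008
apply F[36]=-0.043 → step 37: x=0.007, v=0.009, θ=-0.004, ω=0.007
apply F[37]=-0.042 → step 38: x=0.007, v=0.009, θ=-0.004, ω=0.007
apply F[38]=-0.041 → step 39: x=0.008, v=0.008, θ=-0.003, ω=0.007
Max |angle| over trajectory = 0.047 rad = 2.7°.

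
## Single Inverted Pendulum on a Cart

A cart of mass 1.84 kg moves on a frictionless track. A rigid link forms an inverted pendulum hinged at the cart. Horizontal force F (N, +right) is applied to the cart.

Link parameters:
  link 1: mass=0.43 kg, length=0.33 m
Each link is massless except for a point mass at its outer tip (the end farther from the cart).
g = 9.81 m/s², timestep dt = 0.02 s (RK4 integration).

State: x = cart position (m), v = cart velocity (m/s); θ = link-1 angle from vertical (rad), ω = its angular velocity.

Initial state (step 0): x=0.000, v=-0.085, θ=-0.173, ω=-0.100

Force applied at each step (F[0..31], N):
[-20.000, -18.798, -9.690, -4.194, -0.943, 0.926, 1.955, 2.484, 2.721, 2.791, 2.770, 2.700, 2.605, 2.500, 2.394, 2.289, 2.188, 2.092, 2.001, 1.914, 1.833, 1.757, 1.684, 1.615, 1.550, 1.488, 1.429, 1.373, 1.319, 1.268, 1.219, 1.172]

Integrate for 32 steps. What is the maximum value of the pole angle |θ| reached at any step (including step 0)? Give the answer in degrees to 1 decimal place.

apply F[0]=-20.000 → step 1: x=-0.004, v=-0.293, θ=-0.170, ω=0.420
apply F[1]=-18.798 → step 2: x=-0.012, v=-0.489, θ=-0.157, ω=0.908
apply F[2]=-9.690 → step 3: x=-0.022, v=-0.587, θ=-0.136, ω=1.116
apply F[3]=-4.194 → step 4: x=-0.035, v=-0.628, θ=-0.114, ω=1.162
apply F[4]=-0.943 → step 5: x=-0.047, v=-0.633, θ=-0.091, ω=1.119
apply F[5]=+0.926 → step 6: x=-0.060, v=-0.620, θ=-0.069, ω=1.031
apply F[6]=+1.955 → step 7: x=-0.072, v=-0.596, θ=-0.050, ω=0.923
apply F[7]=+2.484 → step 8: x=-0.083, v=-0.567, θ=-0.032, ω=0.812
apply F[8]=+2.721 → step 9: x=-0.094, v=-0.536, θ=-0.017, ω=0.704
apply F[9]=+2.791 → step 10: x=-0.105, v=-0.506, θ=-0.004, ω=0.605
apply F[10]=+2.770 → step 11: x=-0.115, v=-0.476, θ=0.007, ω=0.514
apply F[11]=+2.700 → step 12: x=-0.124, v=-0.447, θ=0.016, ω=0.434
apply F[12]=+2.605 → step 13: x=-0.133, v=-0.419, θ=0.024, ω=0.363
apply F[13]=+2.500 → step 14: x=-0.141, v=-0.393, θ=0.031, ω=0.302
apply F[14]=+2.394 → step 15: x=-0.148, v=-0.369, θ=0.037, ω=0.248
apply F[15]=+2.289 → step 16: x=-0.155, v=-0.346, θ=0.041, ω=0.201
apply F[16]=+2.188 → step 17: x=-0.162, v=-0.324, θ=0.045, ω=0.160
apply F[17]=+2.092 → step 18: x=-0.168, v=-0.303, θ=0.047, ω=0.125
apply F[18]=+2.001 → step 19: x=-0.174, v=-0.284, θ=0.050, ω=0.095
apply F[19]=+1.914 → step 20: x=-0.180, v=-0.265, θ=0.051, ω=0.069
apply F[20]=+1.833 → step 21: x=-0.185, v=-0.248, θ=0.052, ω=0.047
apply F[21]=+1.757 → step 22: x=-0.190, v=-0.231, θ=0.053, ω=0.028
apply F[22]=+1.684 → step 23: x=-0.194, v=-0.215, θ=0.054, ω=0.011
apply F[23]=+1.615 → step 24: x=-0.198, v=-0.200, θ=0.054, ω=-0.002
apply F[24]=+1.550 → step 25: x=-0.202, v=-0.186, θ=0.053, ω=-0.014
apply F[25]=+1.488 → step 26: x=-0.206, v=-0.172, θ=0.053, ω=-0.024
apply F[26]=+1.429 → step 27: x=-0.209, v=-0.159, θ=0.053, ω=-0.032
apply F[27]=+1.373 → step 28: x=-0.212, v=-0.147, θ=0.052, ω=-0.039
apply F[28]=+1.319 → step 29: x=-0.215, v=-0.135, θ=0.051, ω=-0.045
apply F[29]=+1.268 → step 30: x=-0.218, v=-0.123, θ=0.050, ω=-0.049
apply F[30]=+1.219 → step 31: x=-0.220, v=-0.112, θ=0.049, ω=-0.053
apply F[31]=+1.172 → step 32: x=-0.222, v=-0.102, θ=0.048, ω=-0.056
Max |angle| over trajectory = 0.173 rad = 9.9°.

Answer: 9.9°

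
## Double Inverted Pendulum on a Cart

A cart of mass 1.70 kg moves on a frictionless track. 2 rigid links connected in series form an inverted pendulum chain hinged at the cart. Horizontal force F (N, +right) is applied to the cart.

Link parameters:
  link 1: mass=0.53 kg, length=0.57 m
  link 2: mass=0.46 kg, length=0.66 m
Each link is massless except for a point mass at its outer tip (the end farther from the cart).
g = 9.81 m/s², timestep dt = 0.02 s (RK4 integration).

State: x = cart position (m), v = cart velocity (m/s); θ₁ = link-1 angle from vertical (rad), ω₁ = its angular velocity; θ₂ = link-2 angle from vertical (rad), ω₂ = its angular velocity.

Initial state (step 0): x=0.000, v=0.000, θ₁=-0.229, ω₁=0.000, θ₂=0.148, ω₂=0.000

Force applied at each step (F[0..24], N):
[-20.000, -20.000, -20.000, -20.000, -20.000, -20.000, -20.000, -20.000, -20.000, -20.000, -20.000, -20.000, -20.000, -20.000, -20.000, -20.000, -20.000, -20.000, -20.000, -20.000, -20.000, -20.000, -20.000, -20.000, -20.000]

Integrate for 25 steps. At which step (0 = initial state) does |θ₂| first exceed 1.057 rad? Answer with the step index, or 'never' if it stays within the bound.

apply F[0]=-20.000 → step 1: x=-0.002, v=-0.207, θ₁=-0.227, ω₁=0.165, θ₂=0.150, ω₂=0.222
apply F[1]=-20.000 → step 2: x=-0.008, v=-0.415, θ₁=-0.222, ω₁=0.334, θ₂=0.157, ω₂=0.443
apply F[2]=-20.000 → step 3: x=-0.019, v=-0.624, θ₁=-0.214, ω₁=0.509, θ₂=0.168, ω₂=0.661
apply F[3]=-20.000 → step 4: x=-0.033, v=-0.835, θ₁=-0.202, ω₁=0.695, θ₂=0.183, ω₂=0.877
apply F[4]=-20.000 → step 5: x=-0.052, v=-1.048, θ₁=-0.186, ω₁=0.895, θ₂=0.203, ω₂=1.087
apply F[5]=-20.000 → step 6: x=-0.075, v=-1.264, θ₁=-0.166, ω₁=1.113, θ₂=0.227, ω₂=1.289
apply F[6]=-20.000 → step 7: x=-0.103, v=-1.484, θ₁=-0.141, ω₁=1.353, θ₂=0.254, ω₂=1.481
apply F[7]=-20.000 → step 8: x=-0.135, v=-1.707, θ₁=-0.112, ω₁=1.620, θ₂=0.286, ω₂=1.659
apply F[8]=-20.000 → step 9: x=-0.171, v=-1.934, θ₁=-0.076, ω₁=1.918, θ₂=0.321, ω₂=1.818
apply F[9]=-20.000 → step 10: x=-0.212, v=-2.165, θ₁=-0.035, ω₁=2.252, θ₂=0.358, ω₂=1.953
apply F[10]=-20.000 → step 11: x=-0.258, v=-2.400, θ₁=0.014, ω₁=2.624, θ₂=0.399, ω₂=2.056
apply F[11]=-20.000 → step 12: x=-0.308, v=-2.637, θ₁=0.070, ω₁=3.038, θ₂=0.440, ω₂=2.122
apply F[12]=-20.000 → step 13: x=-0.363, v=-2.873, θ₁=0.136, ω₁=3.492, θ₂=0.483, ω₂=2.143
apply F[13]=-20.000 → step 14: x=-0.423, v=-3.105, θ₁=0.210, ω₁=3.982, θ₂=0.526, ω₂=2.116
apply F[14]=-20.000 → step 15: x=-0.487, v=-3.327, θ₁=0.295, ω₁=4.496, θ₂=0.567, ω₂=2.043
apply F[15]=-20.000 → step 16: x=-0.556, v=-3.532, θ₁=0.390, ω₁=5.016, θ₂=0.607, ω₂=1.936
apply F[16]=-20.000 → step 17: x=-0.628, v=-3.709, θ₁=0.496, ω₁=5.514, θ₂=0.645, ω₂=1.818
apply F[17]=-20.000 → step 18: x=-0.704, v=-3.853, θ₁=0.611, ω₁=5.962, θ₂=0.680, ω₂=1.726
apply F[18]=-20.000 → step 19: x=-0.782, v=-3.957, θ₁=0.734, ω₁=6.334, θ₂=0.714, ω₂=1.700
apply F[19]=-20.000 → step 20: x=-0.862, v=-4.023, θ₁=0.863, ω₁=6.618, θ₂=0.749, ω₂=1.777
apply F[20]=-20.000 → step 21: x=-0.943, v=-4.056, θ₁=0.998, ω₁=6.816, θ₂=0.786, ω₂=1.978
apply F[21]=-20.000 → step 22: x=-1.024, v=-4.061, θ₁=1.135, ω₁=6.940, θ₂=0.829, ω₂=2.305
apply F[22]=-20.000 → step 23: x=-1.105, v=-4.046, θ₁=1.275, ω₁=7.002, θ₂=0.879, ω₂=2.754
apply F[23]=-20.000 → step 24: x=-1.186, v=-4.017, θ₁=1.415, ω₁=7.012, θ₂=0.940, ω₂=3.312
apply F[24]=-20.000 → step 25: x=-1.266, v=-3.978, θ₁=1.555, ω₁=6.972, θ₂=1.012, ω₂=3.967
max |θ₂| = 1.012 ≤ 1.057 over all 26 states.

Answer: never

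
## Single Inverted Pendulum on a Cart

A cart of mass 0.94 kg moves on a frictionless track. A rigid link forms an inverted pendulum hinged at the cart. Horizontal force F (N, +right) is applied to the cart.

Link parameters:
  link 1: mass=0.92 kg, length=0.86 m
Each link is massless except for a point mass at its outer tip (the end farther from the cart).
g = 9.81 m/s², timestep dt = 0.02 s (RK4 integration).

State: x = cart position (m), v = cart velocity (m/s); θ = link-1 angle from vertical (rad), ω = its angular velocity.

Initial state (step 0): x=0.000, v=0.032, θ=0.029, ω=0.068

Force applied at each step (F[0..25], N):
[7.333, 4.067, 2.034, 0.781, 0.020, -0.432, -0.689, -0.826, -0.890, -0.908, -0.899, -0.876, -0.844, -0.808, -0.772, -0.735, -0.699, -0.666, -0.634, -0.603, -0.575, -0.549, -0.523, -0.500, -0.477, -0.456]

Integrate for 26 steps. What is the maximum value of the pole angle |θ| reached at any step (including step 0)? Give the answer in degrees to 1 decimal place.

apply F[0]=+7.333 → step 1: x=0.002, v=0.182, θ=0.029, ω=-0.100
apply F[1]=+4.067 → step 2: x=0.007, v=0.264, θ=0.026, ω=-0.188
apply F[2]=+2.034 → step 3: x=0.012, v=0.302, θ=0.022, ω=-0.228
apply F[3]=+0.781 → step 4: x=0.018, v=0.315, θ=0.017, ω=-0.238
apply F[4]=+0.020 → step 5: x=0.025, v=0.313, θ=0.012, ω=-0.232
apply F[5]=-0.432 → step 6: x=0.031, v=0.302, θ=0.008, ω=-0.217
apply F[6]=-0.689 → step 7: x=0.037, v=0.286, θ=0.004, ω=-0.198
apply F[7]=-0.826 → step 8: x=0.042, v=0.268, θ=-0.000, ω=-0.176
apply F[8]=-0.890 → step 9: x=0.047, v=0.249, θ=-0.003, ω=-0.155
apply F[9]=-0.908 → step 10: x=0.052, v=0.231, θ=-0.006, ω=-0.135
apply F[10]=-0.899 → step 11: x=0.057, v=0.213, θ=-0.009, ω=-0.116
apply F[11]=-0.876 → step 12: x=0.061, v=0.197, θ=-0.011, ω=-0.099
apply F[12]=-0.844 → step 13: x=0.065, v=0.181, θ=-0.013, ω=-0.083
apply F[13]=-0.808 → step 14: x=0.068, v=0.166, θ=-0.014, ω=-0.069
apply F[14]=-0.772 → step 15: x=0.071, v=0.153, θ=-0.016, ω=-0.057
apply F[15]=-0.735 → step 16: x=0.074, v=0.140, θ=-0.017, ω=-0.046
apply F[16]=-0.699 → step 17: x=0.077, v=0.129, θ=-0.017, ω=-0.037
apply F[17]=-0.666 → step 18: x=0.079, v=0.118, θ=-0.018, ω=-0.028
apply F[18]=-0.634 → step 19: x=0.082, v=0.108, θ=-0.019, ω=-0.021
apply F[19]=-0.603 → step 20: x=0.084, v=0.099, θ=-0.019, ω=-0.014
apply F[20]=-0.575 → step 21: x=0.086, v=0.090, θ=-0.019, ω=-0.009
apply F[21]=-0.549 → step 22: x=0.087, v=0.082, θ=-0.019, ω=-0.004
apply F[22]=-0.523 → step 23: x=0.089, v=0.075, θ=-0.019, ω=0.001
apply F[23]=-0.500 → step 24: x=0.090, v=0.068, θ=-0.019, ω=0.004
apply F[24]=-0.477 → step 25: x=0.092, v=0.061, θ=-0.019, ω=0.007
apply F[25]=-0.456 → step 26: x=0.093, v=0.055, θ=-0.019, ω=0.010
Max |angle| over trajectory = 0.029 rad = 1.7°.

Answer: 1.7°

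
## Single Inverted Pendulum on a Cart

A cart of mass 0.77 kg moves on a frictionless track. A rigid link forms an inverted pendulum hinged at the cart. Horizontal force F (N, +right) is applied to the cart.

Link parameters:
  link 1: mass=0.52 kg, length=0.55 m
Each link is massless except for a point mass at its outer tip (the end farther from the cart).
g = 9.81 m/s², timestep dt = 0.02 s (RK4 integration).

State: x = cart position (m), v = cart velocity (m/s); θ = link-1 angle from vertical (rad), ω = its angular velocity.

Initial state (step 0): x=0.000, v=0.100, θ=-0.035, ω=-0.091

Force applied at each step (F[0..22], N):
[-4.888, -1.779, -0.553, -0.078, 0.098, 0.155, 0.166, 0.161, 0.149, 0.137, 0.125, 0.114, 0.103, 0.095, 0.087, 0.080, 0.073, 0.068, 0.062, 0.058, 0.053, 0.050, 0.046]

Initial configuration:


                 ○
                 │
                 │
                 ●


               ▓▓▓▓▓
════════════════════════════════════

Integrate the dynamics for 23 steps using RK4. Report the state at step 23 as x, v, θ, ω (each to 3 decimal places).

apply F[0]=-4.888 → step 1: x=0.001, v=-0.022, θ=-0.035, ω=0.118
apply F[1]=-1.779 → step 2: x=-0.000, v=-0.064, θ=-0.032, ω=0.182
apply F[2]=-0.553 → step 3: x=-0.001, v=-0.074, θ=-0.028, ω=0.191
apply F[3]=-0.078 → step 4: x=-0.003, v=-0.073, θ=-0.024, ω=0.179
apply F[4]=+0.098 → step 5: x=-0.004, v=-0.067, θ=-0.021, ω=0.161
apply F[5]=+0.155 → step 6: x=-0.006, v=-0.061, θ=-0.018, ω=0.142
apply F[6]=+0.166 → step 7: x=-0.007, v=-0.054, θ=-0.015, ω=0.124
apply F[7]=+0.161 → step 8: x=-0.008, v=-0.048, θ=-0.013, ω=0.108
apply F[8]=+0.149 → step 9: x=-0.009, v=-0.043, θ=-0.011, ω=0.094
apply F[9]=+0.137 → step 10: x=-0.010, v=-0.038, θ=-0.009, ω=0.082
apply F[10]=+0.125 → step 11: x=-0.010, v=-0.034, θ=-0.008, ω=0.071
apply F[11]=+0.114 → step 12: x=-0.011, v=-0.030, θ=-0.006, ω=0.061
apply F[12]=+0.103 → step 13: x=-0.011, v=-0.026, θ=-0.005, ω=0.053
apply F[13]=+0.095 → step 14: x=-0.012, v=-0.023, θ=-0.004, ω=0.046
apply F[14]=+0.087 → step 15: x=-0.012, v=-0.020, θ=-0.003, ω=0.039
apply F[15]=+0.080 → step 16: x=-0.013, v=-0.018, θ=-0.003, ω=0.034
apply F[16]=+0.073 → step 17: x=-0.013, v=-0.016, θ=-0.002, ω=0.029
apply F[17]=+0.068 → step 18: x=-0.013, v=-0.014, θ=-0.001, ω=0.025
apply F[18]=+0.062 → step 19: x=-0.014, v=-0.012, θ=-0.001, ω=0.021
apply F[19]=+0.058 → step 20: x=-0.014, v=-0.010, θ=-0.001, ω=0.018
apply F[20]=+0.053 → step 21: x=-0.014, v=-0.009, θ=-0.000, ω=0.015
apply F[21]=+0.050 → step 22: x=-0.014, v=-0.008, θ=0.000, ω=0.013
apply F[22]=+0.046 → step 23: x=-0.014, v=-0.007, θ=0.000, ω=0.011

Answer: x=-0.014, v=-0.007, θ=0.000, ω=0.011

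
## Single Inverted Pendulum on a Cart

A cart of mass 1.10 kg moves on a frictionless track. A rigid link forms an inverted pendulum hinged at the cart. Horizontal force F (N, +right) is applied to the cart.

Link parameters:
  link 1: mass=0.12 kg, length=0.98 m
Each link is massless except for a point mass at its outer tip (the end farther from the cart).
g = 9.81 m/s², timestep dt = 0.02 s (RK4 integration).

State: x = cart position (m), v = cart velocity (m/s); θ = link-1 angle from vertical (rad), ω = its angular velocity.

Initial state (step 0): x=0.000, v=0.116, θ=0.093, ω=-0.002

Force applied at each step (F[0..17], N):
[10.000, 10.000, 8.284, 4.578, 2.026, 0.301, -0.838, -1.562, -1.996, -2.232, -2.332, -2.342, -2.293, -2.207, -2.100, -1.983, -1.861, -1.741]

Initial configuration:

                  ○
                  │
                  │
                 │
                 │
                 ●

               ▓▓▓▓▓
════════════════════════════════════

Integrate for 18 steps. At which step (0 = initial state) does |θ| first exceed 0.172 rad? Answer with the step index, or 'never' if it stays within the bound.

apply F[0]=+10.000 → step 1: x=0.004, v=0.296, θ=0.091, ω=-0.166
apply F[1]=+10.000 → step 2: x=0.012, v=0.475, θ=0.086, ω=-0.331
apply F[2]=+8.284 → step 3: x=0.023, v=0.624, θ=0.078, ω=-0.466
apply F[3]=+4.578 → step 4: x=0.036, v=0.706, θ=0.068, ω=-0.534
apply F[4]=+2.026 → step 5: x=0.051, v=0.741, θ=0.057, ω=-0.558
apply F[5]=+0.301 → step 6: x=0.065, v=0.746, θ=0.046, ω=-0.552
apply F[6]=-0.838 → step 7: x=0.080, v=0.730, θ=0.036, ω=-0.527
apply F[7]=-1.562 → step 8: x=0.095, v=0.701, θ=0.025, ω=-0.492
apply F[8]=-1.996 → step 9: x=0.108, v=0.664, θ=0.016, ω=-0.450
apply F[9]=-2.232 → step 10: x=0.121, v=0.623, θ=0.007, ω=-0.406
apply F[10]=-2.332 → step 11: x=0.133, v=0.581, θ=-0.000, ω=-0.362
apply F[11]=-2.342 → step 12: x=0.144, v=0.538, θ=-0.007, ω=-0.319
apply F[12]=-2.293 → step 13: x=0.155, v=0.497, θ=-0.013, ω=-0.279
apply F[13]=-2.207 → step 14: x=0.164, v=0.457, θ=-0.018, ω=-0.242
apply F[14]=-2.100 → step 15: x=0.173, v=0.419, θ=-0.023, ω=-0.207
apply F[15]=-1.983 → step 16: x=0.181, v=0.384, θ=-0.027, ω=-0.176
apply F[16]=-1.861 → step 17: x=0.188, v=0.350, θ=-0.030, ω=-0.148
apply F[17]=-1.741 → step 18: x=0.195, v=0.319, θ=-0.032, ω=-0.122
max |θ| = 0.093 ≤ 0.172 over all 19 states.

Answer: never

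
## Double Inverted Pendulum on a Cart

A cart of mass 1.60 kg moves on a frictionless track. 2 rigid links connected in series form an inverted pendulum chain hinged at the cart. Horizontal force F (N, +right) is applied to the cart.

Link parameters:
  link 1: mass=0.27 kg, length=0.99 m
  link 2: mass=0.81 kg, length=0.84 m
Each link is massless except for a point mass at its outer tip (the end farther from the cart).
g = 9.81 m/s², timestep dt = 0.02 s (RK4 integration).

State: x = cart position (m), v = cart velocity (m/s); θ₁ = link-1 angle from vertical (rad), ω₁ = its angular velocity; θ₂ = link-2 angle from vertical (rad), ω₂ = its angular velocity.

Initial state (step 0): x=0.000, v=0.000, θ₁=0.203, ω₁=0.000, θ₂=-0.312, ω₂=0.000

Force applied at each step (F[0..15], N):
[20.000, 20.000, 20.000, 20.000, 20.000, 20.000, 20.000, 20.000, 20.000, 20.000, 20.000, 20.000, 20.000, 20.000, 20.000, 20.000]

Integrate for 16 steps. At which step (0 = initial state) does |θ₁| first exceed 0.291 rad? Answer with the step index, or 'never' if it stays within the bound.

apply F[0]=+20.000 → step 1: x=0.002, v=0.231, θ₁=0.203, ω₁=-0.010, θ₂=-0.315, ω₂=-0.324
apply F[1]=+20.000 → step 2: x=0.009, v=0.463, θ₁=0.203, ω₁=-0.024, θ₂=-0.325, ω₂=-0.645
apply F[2]=+20.000 → step 3: x=0.021, v=0.695, θ₁=0.202, ω₁=-0.045, θ₂=-0.341, ω₂=-0.961
apply F[3]=+20.000 → step 4: x=0.037, v=0.929, θ₁=0.201, ω₁=-0.077, θ₂=-0.363, ω₂=-1.269
apply F[4]=+20.000 → step 5: x=0.058, v=1.163, θ₁=0.199, ω₁=-0.125, θ₂=-0.392, ω₂=-1.568
apply F[5]=+20.000 → step 6: x=0.084, v=1.399, θ₁=0.196, ω₁=-0.192, θ₂=-0.426, ω₂=-1.853
apply F[6]=+20.000 → step 7: x=0.114, v=1.637, θ₁=0.191, ω₁=-0.282, θ₂=-0.466, ω₂=-2.124
apply F[7]=+20.000 → step 8: x=0.149, v=1.876, θ₁=0.184, ω₁=-0.396, θ₂=-0.511, ω₂=-2.378
apply F[8]=+20.000 → step 9: x=0.189, v=2.117, θ₁=0.175, ω₁=-0.539, θ₂=-0.561, ω₂=-2.613
apply F[9]=+20.000 → step 10: x=0.234, v=2.360, θ₁=0.162, ω₁=-0.713, θ₂=-0.615, ω₂=-2.828
apply F[10]=+20.000 → step 11: x=0.283, v=2.604, θ₁=0.146, ω₁=-0.919, θ₂=-0.674, ω₂=-3.020
apply F[11]=+20.000 → step 12: x=0.338, v=2.849, θ₁=0.125, ω₁=-1.159, θ₂=-0.736, ω₂=-3.187
apply F[12]=+20.000 → step 13: x=0.397, v=3.096, θ₁=0.100, ω₁=-1.433, θ₂=-0.801, ω₂=-3.324
apply F[13]=+20.000 → step 14: x=0.462, v=3.345, θ₁=0.068, ω₁=-1.742, θ₂=-0.869, ω₂=-3.428
apply F[14]=+20.000 → step 15: x=0.531, v=3.594, θ₁=0.030, ω₁=-2.085, θ₂=-0.938, ω₂=-3.491
apply F[15]=+20.000 → step 16: x=0.606, v=3.844, θ₁=-0.016, ω₁=-2.461, θ₂=-1.008, ω₂=-3.503
max |θ₁| = 0.203 ≤ 0.291 over all 17 states.

Answer: never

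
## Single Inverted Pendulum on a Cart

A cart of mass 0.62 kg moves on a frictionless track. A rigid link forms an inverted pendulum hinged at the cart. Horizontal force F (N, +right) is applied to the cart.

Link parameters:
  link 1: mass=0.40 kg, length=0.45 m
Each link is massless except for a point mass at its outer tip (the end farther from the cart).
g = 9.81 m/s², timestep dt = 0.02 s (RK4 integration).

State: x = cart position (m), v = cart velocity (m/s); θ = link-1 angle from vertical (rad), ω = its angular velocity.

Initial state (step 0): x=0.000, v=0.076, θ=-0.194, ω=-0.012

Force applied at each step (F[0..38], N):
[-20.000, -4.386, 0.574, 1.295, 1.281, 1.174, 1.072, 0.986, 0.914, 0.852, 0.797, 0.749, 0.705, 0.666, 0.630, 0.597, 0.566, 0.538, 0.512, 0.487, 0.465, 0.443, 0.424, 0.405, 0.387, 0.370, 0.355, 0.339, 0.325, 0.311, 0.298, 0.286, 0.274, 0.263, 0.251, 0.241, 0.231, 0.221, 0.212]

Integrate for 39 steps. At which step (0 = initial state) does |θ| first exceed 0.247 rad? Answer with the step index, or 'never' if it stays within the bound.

Answer: never

Derivation:
apply F[0]=-20.000 → step 1: x=-0.005, v=-0.532, θ=-0.182, ω=1.233
apply F[1]=-4.386 → step 2: x=-0.016, v=-0.652, θ=-0.155, ω=1.423
apply F[2]=+0.574 → step 3: x=-0.029, v=-0.618, θ=-0.128, ω=1.286
apply F[3]=+1.295 → step 4: x=-0.041, v=-0.563, θ=-0.104, ω=1.114
apply F[4]=+1.281 → step 5: x=-0.052, v=-0.511, θ=-0.084, ω=0.958
apply F[5]=+1.174 → step 6: x=-0.061, v=-0.464, θ=-0.066, ω=0.822
apply F[6]=+1.072 → step 7: x=-0.070, v=-0.423, θ=-0.051, ω=0.704
apply F[7]=+0.986 → step 8: x=-0.078, v=-0.385, θ=-0.037, ω=0.603
apply F[8]=+0.914 → step 9: x=-0.086, v=-0.352, θ=-0.026, ω=0.514
apply F[9]=+0.852 → step 10: x=-0.092, v=-0.322, θ=-0.017, ω=0.438
apply F[10]=+0.797 → step 11: x=-0.099, v=-0.294, θ=-0.009, ω=0.372
apply F[11]=+0.749 → step 12: x=-0.104, v=-0.270, θ=-0.002, ω=0.315
apply F[12]=+0.705 → step 13: x=-0.109, v=-0.247, θ=0.004, ω=0.265
apply F[13]=+0.666 → step 14: x=-0.114, v=-0.226, θ=0.009, ω=0.222
apply F[14]=+0.630 → step 15: x=-0.118, v=-0.207, θ=0.013, ω=0.184
apply F[15]=+0.597 → step 16: x=-0.122, v=-0.190, θ=0.016, ω=0.152
apply F[16]=+0.566 → step 17: x=-0.126, v=-0.174, θ=0.019, ω=0.124
apply F[17]=+0.538 → step 18: x=-0.129, v=-0.159, θ=0.021, ω=0.100
apply F[18]=+0.512 → step 19: x=-0.132, v=-0.145, θ=0.023, ω=0.079
apply F[19]=+0.487 → step 20: x=-0.135, v=-0.133, θ=0.024, ω=0.061
apply F[20]=+0.465 → step 21: x=-0.138, v=-0.121, θ=0.025, ω=0.046
apply F[21]=+0.443 → step 22: x=-0.140, v=-0.110, θ=0.026, ω=0.032
apply F[22]=+0.424 → step 23: x=-0.142, v=-0.100, θ=0.027, ω=0.021
apply F[23]=+0.405 → step 24: x=-0.144, v=-0.090, θ=0.027, ω=0.011
apply F[24]=+0.387 → step 25: x=-0.146, v=-0.081, θ=0.027, ω=0.003
apply F[25]=+0.370 → step 26: x=-0.147, v=-0.072, θ=0.027, ω=-0.004
apply F[26]=+0.355 → step 27: x=-0.149, v=-0.064, θ=0.027, ω=-0.010
apply F[27]=+0.339 → step 28: x=-0.150, v=-0.057, θ=0.027, ω=-0.015
apply F[28]=+0.325 → step 29: x=-0.151, v=-0.050, θ=0.026, ω=-0.019
apply F[29]=+0.311 → step 30: x=-0.152, v=-0.043, θ=0.026, ω=-0.023
apply F[30]=+0.298 → step 31: x=-0.153, v=-0.037, θ=0.026, ω=-0.025
apply F[31]=+0.286 → step 32: x=-0.153, v=-0.031, θ=0.025, ω=-0.028
apply F[32]=+0.274 → step 33: x=-0.154, v=-0.025, θ=0.024, ω=-0.030
apply F[33]=+0.263 → step 34: x=-0.154, v=-0.020, θ=0.024, ω=-0.031
apply F[34]=+0.251 → step 35: x=-0.155, v=-0.014, θ=0.023, ω=-0.032
apply F[35]=+0.241 → step 36: x=-0.155, v=-0.010, θ=0.023, ω=-0.033
apply F[36]=+0.231 → step 37: x=-0.155, v=-0.005, θ=0.022, ω=-0.034
apply F[37]=+0.221 → step 38: x=-0.155, v=-0.001, θ=0.021, ω=-0.034
apply F[38]=+0.212 → step 39: x=-0.155, v=0.004, θ=0.021, ω=-0.034
max |θ| = 0.194 ≤ 0.247 over all 40 states.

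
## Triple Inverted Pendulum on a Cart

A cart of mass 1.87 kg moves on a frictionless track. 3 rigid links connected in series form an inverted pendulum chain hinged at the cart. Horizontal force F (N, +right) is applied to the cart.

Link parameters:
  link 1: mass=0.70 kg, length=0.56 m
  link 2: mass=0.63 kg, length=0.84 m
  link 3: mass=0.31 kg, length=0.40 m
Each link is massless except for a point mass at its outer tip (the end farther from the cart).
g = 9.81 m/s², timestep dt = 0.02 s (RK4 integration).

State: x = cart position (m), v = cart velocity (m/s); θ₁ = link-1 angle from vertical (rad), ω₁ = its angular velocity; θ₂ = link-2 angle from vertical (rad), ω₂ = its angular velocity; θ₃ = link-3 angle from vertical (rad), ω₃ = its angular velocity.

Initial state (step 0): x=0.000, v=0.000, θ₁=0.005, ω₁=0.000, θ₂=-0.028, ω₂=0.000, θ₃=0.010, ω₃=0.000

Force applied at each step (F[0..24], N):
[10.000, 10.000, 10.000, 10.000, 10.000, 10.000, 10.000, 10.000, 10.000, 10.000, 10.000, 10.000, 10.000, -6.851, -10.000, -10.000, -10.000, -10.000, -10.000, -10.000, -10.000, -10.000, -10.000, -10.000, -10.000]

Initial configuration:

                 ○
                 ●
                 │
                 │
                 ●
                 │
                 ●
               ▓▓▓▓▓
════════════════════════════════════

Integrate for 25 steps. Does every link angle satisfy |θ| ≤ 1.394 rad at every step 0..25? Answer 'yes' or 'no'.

Answer: yes

Derivation:
apply F[0]=+10.000 → step 1: x=0.001, v=0.106, θ₁=0.003, ω₁=-0.173, θ₂=-0.028, ω₂=-0.022, θ₃=0.010, ω₃=0.028
apply F[1]=+10.000 → step 2: x=0.004, v=0.213, θ₁=-0.002, ω₁=-0.349, θ₂=-0.029, ω₂=-0.043, θ₃=0.011, ω₃=0.056
apply F[2]=+10.000 → step 3: x=0.010, v=0.321, θ₁=-0.011, ω₁=-0.533, θ₂=-0.030, ω₂=-0.060, θ₃=0.013, ω₃=0.086
apply F[3]=+10.000 → step 4: x=0.017, v=0.431, θ₁=-0.023, ω₁=-0.729, θ₂=-0.031, ω₂=-0.072, θ₃=0.015, ω₃=0.117
apply F[4]=+10.000 → step 5: x=0.027, v=0.543, θ₁=-0.040, ω₁=-0.940, θ₂=-0.033, ω₂=-0.078, θ₃=0.017, ω₃=0.150
apply F[5]=+10.000 → step 6: x=0.039, v=0.657, θ₁=-0.061, ω₁=-1.169, θ₂=-0.034, ω₂=-0.075, θ₃=0.021, ω₃=0.185
apply F[6]=+10.000 → step 7: x=0.053, v=0.775, θ₁=-0.087, ω₁=-1.420, θ₂=-0.036, ω₂=-0.062, θ₃=0.025, ω₃=0.220
apply F[7]=+10.000 → step 8: x=0.070, v=0.896, θ₁=-0.118, ω₁=-1.694, θ₂=-0.037, ω₂=-0.040, θ₃=0.029, ω₃=0.257
apply F[8]=+10.000 → step 9: x=0.089, v=1.019, θ₁=-0.155, ω₁=-1.992, θ₂=-0.037, ω₂=-0.008, θ₃=0.035, ω₃=0.292
apply F[9]=+10.000 → step 10: x=0.111, v=1.144, θ₁=-0.198, ω₁=-2.310, θ₂=-0.037, ω₂=0.032, θ₃=0.041, ω₃=0.324
apply F[10]=+10.000 → step 11: x=0.135, v=1.268, θ₁=-0.247, ω₁=-2.643, θ₂=-0.036, ω₂=0.074, θ₃=0.048, ω₃=0.351
apply F[11]=+10.000 → step 12: x=0.161, v=1.390, θ₁=-0.304, ω₁=-2.981, θ₂=-0.034, ω₂=0.112, θ₃=0.055, ω₃=0.370
apply F[12]=+10.000 → step 13: x=0.190, v=1.506, θ₁=-0.367, ω₁=-3.313, θ₂=-0.032, ω₂=0.136, θ₃=0.063, ω₃=0.380
apply F[13]=-6.851 → step 14: x=0.220, v=1.454, θ₁=-0.434, ω₁=-3.414, θ₂=-0.028, ω₂=0.196, θ₃=0.070, ω₃=0.401
apply F[14]=-10.000 → step 15: x=0.248, v=1.372, θ₁=-0.503, ω₁=-3.498, θ₂=-0.024, ω₂=0.267, θ₃=0.079, ω₃=0.422
apply F[15]=-10.000 → step 16: x=0.275, v=1.288, θ₁=-0.574, ω₁=-3.602, θ₂=-0.018, ω₂=0.336, θ₃=0.087, ω₃=0.439
apply F[16]=-10.000 → step 17: x=0.300, v=1.202, θ₁=-0.647, ω₁=-3.720, θ₂=-0.010, ω₂=0.399, θ₃=0.096, ω₃=0.452
apply F[17]=-10.000 → step 18: x=0.323, v=1.112, θ₁=-0.723, ω₁=-3.851, θ₂=-0.002, ω₂=0.451, θ₃=0.105, ω₃=0.461
apply F[18]=-10.000 → step 19: x=0.344, v=1.017, θ₁=-0.801, ω₁=-3.992, θ₂=0.008, ω₂=0.490, θ₃=0.115, ω₃=0.466
apply F[19]=-10.000 → step 20: x=0.363, v=0.917, θ₁=-0.882, ω₁=-4.142, θ₂=0.018, ω₂=0.511, θ₃=0.124, ω₃=0.468
apply F[20]=-10.000 → step 21: x=0.381, v=0.811, θ₁=-0.967, ω₁=-4.305, θ₂=0.028, ω₂=0.513, θ₃=0.133, ω₃=0.467
apply F[21]=-10.000 → step 22: x=0.396, v=0.697, θ₁=-1.055, ω₁=-4.481, θ₂=0.038, ω₂=0.493, θ₃=0.143, ω₃=0.465
apply F[22]=-10.000 → step 23: x=0.409, v=0.576, θ₁=-1.146, ω₁=-4.675, θ₂=0.048, ω₂=0.447, θ₃=0.152, ω₃=0.461
apply F[23]=-10.000 → step 24: x=0.419, v=0.446, θ₁=-1.242, ω₁=-4.891, θ₂=0.056, ω₂=0.372, θ₃=0.161, ω₃=0.457
apply F[24]=-10.000 → step 25: x=0.426, v=0.305, θ₁=-1.342, ω₁=-5.136, θ₂=0.062, ω₂=0.263, θ₃=0.170, ω₃=0.453
Max |angle| over trajectory = 1.342 rad; bound = 1.394 → within bound.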